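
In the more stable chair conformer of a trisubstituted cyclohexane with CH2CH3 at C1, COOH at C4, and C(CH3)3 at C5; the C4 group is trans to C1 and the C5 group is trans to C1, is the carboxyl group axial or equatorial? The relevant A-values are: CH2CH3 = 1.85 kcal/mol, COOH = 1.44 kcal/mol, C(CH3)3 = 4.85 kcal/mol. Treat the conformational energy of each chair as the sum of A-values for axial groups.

axial

Chair I (ethyl axial, carboxyl axial, tert-butyl equatorial): E = 3.29 kcal/mol.
Chair II (ethyl equatorial, carboxyl equatorial, tert-butyl axial): E = 4.85 kcal/mol.
Chair I is the more stable (lower-energy) conformer, and in that chair the carboxyl group is axial.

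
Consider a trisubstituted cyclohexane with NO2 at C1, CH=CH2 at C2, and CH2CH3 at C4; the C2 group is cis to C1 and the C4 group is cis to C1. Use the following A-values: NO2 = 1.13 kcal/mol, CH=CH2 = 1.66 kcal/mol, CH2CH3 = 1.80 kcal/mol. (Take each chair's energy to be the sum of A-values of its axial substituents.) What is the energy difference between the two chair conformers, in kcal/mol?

2.33 kcal/mol

Chair I (nitro axial, vinyl equatorial, ethyl equatorial): E = 1.13 kcal/mol.
Chair II (nitro equatorial, vinyl axial, ethyl axial): E = 3.46 kcal/mol.
ΔE = 3.46 − 1.13 = 2.33 kcal/mol; chair I is more stable.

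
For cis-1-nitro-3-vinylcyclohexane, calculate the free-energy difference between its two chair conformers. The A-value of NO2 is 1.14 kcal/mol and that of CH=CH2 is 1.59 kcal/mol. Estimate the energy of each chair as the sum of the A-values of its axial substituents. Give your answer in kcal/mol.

C1 and C3 have the same parity, so for the cis isomer the two substituents are e,e in one chair and a,a in the other.
Chair I (nitro axial, vinyl axial): E = 2.73 kcal/mol.
Chair II (nitro equatorial, vinyl equatorial): E = 0.00 kcal/mol.
ΔE = 2.73 − 0.00 = 2.73 kcal/mol; chair II is more stable.

2.73 kcal/mol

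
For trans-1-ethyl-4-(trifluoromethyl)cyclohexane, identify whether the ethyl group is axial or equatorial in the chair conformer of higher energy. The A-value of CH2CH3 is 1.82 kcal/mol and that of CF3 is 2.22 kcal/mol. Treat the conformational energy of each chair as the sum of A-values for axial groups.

C1 and C4 have opposite parity, so for the trans isomer the two substituents are e,e in one chair and a,a in the other.
Chair I (ethyl axial, trifluoromethyl axial): E = 4.04 kcal/mol.
Chair II (ethyl equatorial, trifluoromethyl equatorial): E = 0.00 kcal/mol.
Chair I is the less stable (higher-energy) conformer, and in that chair the ethyl group is axial.

axial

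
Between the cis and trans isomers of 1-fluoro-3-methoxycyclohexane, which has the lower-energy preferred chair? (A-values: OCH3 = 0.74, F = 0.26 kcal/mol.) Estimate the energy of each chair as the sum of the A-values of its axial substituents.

At 1,3 positions (parity same): cis → (e,e or a,a); trans → (a,e or e,a).
Best chair for cis: E = 0.00 kcal/mol; best chair for trans: E = 0.26 kcal/mol.
The cis isomer is lower by 0.26 kcal/mol.

cis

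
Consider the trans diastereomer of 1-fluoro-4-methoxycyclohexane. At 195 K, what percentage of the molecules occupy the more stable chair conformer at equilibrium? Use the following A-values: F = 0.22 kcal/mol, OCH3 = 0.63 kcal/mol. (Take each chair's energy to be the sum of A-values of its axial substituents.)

90.0%

C1 and C4 have opposite parity, so for the trans isomer the two substituents are e,e in one chair and a,a in the other.
Chair I (fluoro axial, methoxy axial): E = 0.85 kcal/mol; chair II (fluoro equatorial, methoxy equatorial): E = 0.00 kcal/mol.
ΔG = 0.85 kcal/mol between the two chairs.
K = exp(ΔG/RT) with R = 1.987×10⁻³ kcal mol⁻¹ K⁻¹ and T = 195 K gives K ≈ 8.97.
Fraction in the lower-energy chair = K/(K+1) = 90.0%.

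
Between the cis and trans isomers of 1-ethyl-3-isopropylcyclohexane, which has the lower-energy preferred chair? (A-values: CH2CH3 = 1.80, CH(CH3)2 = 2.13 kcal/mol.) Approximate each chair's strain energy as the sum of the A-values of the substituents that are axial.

cis

At 1,3 positions (parity same): cis → (e,e or a,a); trans → (a,e or e,a).
Best chair for cis: E = 0.00 kcal/mol; best chair for trans: E = 1.80 kcal/mol.
The cis isomer is lower by 1.80 kcal/mol.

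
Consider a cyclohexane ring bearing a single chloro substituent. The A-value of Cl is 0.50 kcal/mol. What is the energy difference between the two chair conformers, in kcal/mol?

0.50 kcal/mol

A monosubstituted cyclohexane has one chair with the chloro group axial (E = A = 0.50 kcal/mol) and one with it equatorial (E = 0).
ΔE = 0.50 − 0 = 0.50 kcal/mol.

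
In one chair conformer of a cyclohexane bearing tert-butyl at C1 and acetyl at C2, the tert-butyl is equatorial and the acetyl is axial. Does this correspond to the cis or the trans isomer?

C1 and C2 have opposite parity, so their axial bonds point in opposite directions.
With opposite-parity carbons, two substituents on the same face are one axial and one equatorial; opposite faces give both axial or both equatorial.
Here the groups are equatorial/axial → same face → cis.

cis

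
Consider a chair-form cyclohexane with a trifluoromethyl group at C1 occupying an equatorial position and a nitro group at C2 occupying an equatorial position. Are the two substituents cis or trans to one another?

C1 and C2 have opposite parity, so their axial bonds point in opposite directions.
With opposite-parity carbons, two substituents on the same face are one axial and one equatorial; opposite faces give both axial or both equatorial.
Here the groups are equatorial/equatorial → opposite face → trans.

trans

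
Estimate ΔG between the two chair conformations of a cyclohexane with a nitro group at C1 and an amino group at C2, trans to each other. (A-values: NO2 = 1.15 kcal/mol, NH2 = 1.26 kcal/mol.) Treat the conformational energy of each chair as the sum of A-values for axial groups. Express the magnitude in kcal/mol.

2.41 kcal/mol

C1 and C2 have opposite parity, so for the trans isomer the two substituents are e,e in one chair and a,a in the other.
Chair I (nitro axial, amino axial): E = 2.41 kcal/mol.
Chair II (nitro equatorial, amino equatorial): E = 0.00 kcal/mol.
ΔE = 2.41 − 0.00 = 2.41 kcal/mol; chair II is more stable.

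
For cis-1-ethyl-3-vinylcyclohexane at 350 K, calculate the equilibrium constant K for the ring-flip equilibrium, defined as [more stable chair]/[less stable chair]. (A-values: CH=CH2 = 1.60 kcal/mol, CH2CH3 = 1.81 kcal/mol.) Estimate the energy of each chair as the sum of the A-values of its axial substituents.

C1 and C3 have the same parity, so for the cis isomer the two substituents are e,e in one chair and a,a in the other.
Chair I (vinyl axial, ethyl axial): E = 3.41 kcal/mol; chair II (vinyl equatorial, ethyl equatorial): E = 0.00 kcal/mol.
ΔG = 3.41 kcal/mol between the two chairs.
K = exp(ΔG/RT) with R = 1.987×10⁻³ kcal mol⁻¹ K⁻¹ and T = 350 K gives K ≈ 135.

K ≈ 135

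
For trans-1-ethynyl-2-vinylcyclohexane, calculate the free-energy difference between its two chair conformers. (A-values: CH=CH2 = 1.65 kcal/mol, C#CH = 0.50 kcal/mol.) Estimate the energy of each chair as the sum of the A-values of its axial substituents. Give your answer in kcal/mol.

2.15 kcal/mol

C1 and C2 have opposite parity, so for the trans isomer the two substituents are e,e in one chair and a,a in the other.
Chair I (vinyl axial, ethynyl axial): E = 2.15 kcal/mol.
Chair II (vinyl equatorial, ethynyl equatorial): E = 0.00 kcal/mol.
ΔE = 2.15 − 0.00 = 2.15 kcal/mol; chair II is more stable.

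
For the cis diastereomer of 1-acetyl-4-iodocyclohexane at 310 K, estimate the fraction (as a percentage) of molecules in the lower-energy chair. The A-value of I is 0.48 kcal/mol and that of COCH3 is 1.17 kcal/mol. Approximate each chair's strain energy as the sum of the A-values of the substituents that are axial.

75.4%

C1 and C4 have opposite parity, so for the cis isomer the two substituents are one axial and one equatorial in each chair.
Chair I (iodo axial, acetyl equatorial): E = 0.48 kcal/mol; chair II (iodo equatorial, acetyl axial): E = 1.17 kcal/mol.
ΔG = 0.69 kcal/mol between the two chairs.
K = exp(ΔG/RT) with R = 1.987×10⁻³ kcal mol⁻¹ K⁻¹ and T = 310 K gives K ≈ 3.07.
Fraction in the lower-energy chair = K/(K+1) = 75.4%.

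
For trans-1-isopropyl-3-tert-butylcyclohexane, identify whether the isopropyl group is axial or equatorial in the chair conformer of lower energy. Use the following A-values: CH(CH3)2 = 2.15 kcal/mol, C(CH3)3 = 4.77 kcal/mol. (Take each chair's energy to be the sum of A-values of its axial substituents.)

axial

C1 and C3 have the same parity, so for the trans isomer the two substituents are one axial and one equatorial in each chair.
Chair I (isopropyl axial, tert-butyl equatorial): E = 2.15 kcal/mol.
Chair II (isopropyl equatorial, tert-butyl axial): E = 4.77 kcal/mol.
Chair I is the more stable (lower-energy) conformer, and in that chair the isopropyl group is axial.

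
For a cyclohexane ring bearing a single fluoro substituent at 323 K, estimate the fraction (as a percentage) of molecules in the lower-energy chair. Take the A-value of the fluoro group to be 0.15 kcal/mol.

55.8%

One chair has the fluoro group axial (E = 0.15 kcal/mol) and the other has it equatorial (E = 0).
ΔG = 0.15 kcal/mol between the two chairs.
K = exp(ΔG/RT) with R = 1.987×10⁻³ kcal mol⁻¹ K⁻¹ and T = 323 K gives K ≈ 1.26.
Fraction in the lower-energy chair = K/(K+1) = 55.8%.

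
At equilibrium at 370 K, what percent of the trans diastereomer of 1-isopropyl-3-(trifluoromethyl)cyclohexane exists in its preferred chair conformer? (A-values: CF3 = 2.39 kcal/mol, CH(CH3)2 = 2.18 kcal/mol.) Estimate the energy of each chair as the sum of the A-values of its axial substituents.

C1 and C3 have the same parity, so for the trans isomer the two substituents are one axial and one equatorial in each chair.
Chair I (trifluoromethyl axial, isopropyl equatorial): E = 2.39 kcal/mol; chair II (trifluoromethyl equatorial, isopropyl axial): E = 2.18 kcal/mol.
ΔG = 0.21 kcal/mol between the two chairs.
K = exp(ΔG/RT) with R = 1.987×10⁻³ kcal mol⁻¹ K⁻¹ and T = 370 K gives K ≈ 1.33.
Fraction in the lower-energy chair = K/(K+1) = 57.1%.

57.1%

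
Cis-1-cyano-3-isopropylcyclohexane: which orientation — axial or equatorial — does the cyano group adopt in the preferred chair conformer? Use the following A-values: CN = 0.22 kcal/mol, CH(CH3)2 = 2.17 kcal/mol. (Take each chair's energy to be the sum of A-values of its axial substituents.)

equatorial

C1 and C3 have the same parity, so for the cis isomer the two substituents are e,e in one chair and a,a in the other.
Chair I (cyano axial, isopropyl axial): E = 2.39 kcal/mol.
Chair II (cyano equatorial, isopropyl equatorial): E = 0.00 kcal/mol.
Chair II is the more stable (lower-energy) conformer, and in that chair the cyano group is equatorial.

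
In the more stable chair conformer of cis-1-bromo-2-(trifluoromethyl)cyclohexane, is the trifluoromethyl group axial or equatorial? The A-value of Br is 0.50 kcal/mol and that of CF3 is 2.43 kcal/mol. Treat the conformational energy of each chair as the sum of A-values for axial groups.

equatorial

C1 and C2 have opposite parity, so for the cis isomer the two substituents are one axial and one equatorial in each chair.
Chair I (bromo axial, trifluoromethyl equatorial): E = 0.50 kcal/mol.
Chair II (bromo equatorial, trifluoromethyl axial): E = 2.43 kcal/mol.
Chair I is the more stable (lower-energy) conformer, and in that chair the trifluoromethyl group is equatorial.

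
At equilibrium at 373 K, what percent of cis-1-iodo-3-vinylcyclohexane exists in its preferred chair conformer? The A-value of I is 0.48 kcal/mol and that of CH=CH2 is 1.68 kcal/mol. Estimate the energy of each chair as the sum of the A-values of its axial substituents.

C1 and C3 have the same parity, so for the cis isomer the two substituents are e,e in one chair and a,a in the other.
Chair I (iodo axial, vinyl axial): E = 2.16 kcal/mol; chair II (iodo equatorial, vinyl equatorial): E = 0.00 kcal/mol.
ΔG = 2.16 kcal/mol between the two chairs.
K = exp(ΔG/RT) with R = 1.987×10⁻³ kcal mol⁻¹ K⁻¹ and T = 373 K gives K ≈ 18.4.
Fraction in the lower-energy chair = K/(K+1) = 94.9%.

94.9%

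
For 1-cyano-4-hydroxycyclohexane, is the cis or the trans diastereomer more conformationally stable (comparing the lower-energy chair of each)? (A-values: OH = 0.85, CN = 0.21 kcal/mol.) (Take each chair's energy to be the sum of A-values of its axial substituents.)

trans

At 1,4 positions (parity opposite): cis → (a,e or e,a); trans → (e,e or a,a).
Best chair for cis: E = 0.21 kcal/mol; best chair for trans: E = 0.00 kcal/mol.
The trans isomer is lower by 0.21 kcal/mol.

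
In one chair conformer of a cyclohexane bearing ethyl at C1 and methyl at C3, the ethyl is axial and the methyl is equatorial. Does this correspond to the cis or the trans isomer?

C1 and C3 have the same parity, so their axial bonds point in the same direction.
With same-parity carbons, two substituents on the same face are both axial or both equatorial; opposite faces give one of each.
Here the groups are axial/equatorial → opposite face → trans.

trans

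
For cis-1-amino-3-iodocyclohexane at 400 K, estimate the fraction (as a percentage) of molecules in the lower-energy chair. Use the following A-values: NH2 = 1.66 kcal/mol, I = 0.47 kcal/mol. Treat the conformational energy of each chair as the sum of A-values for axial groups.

C1 and C3 have the same parity, so for the cis isomer the two substituents are e,e in one chair and a,a in the other.
Chair I (amino axial, iodo axial): E = 2.13 kcal/mol; chair II (amino equatorial, iodo equatorial): E = 0.00 kcal/mol.
ΔG = 2.13 kcal/mol between the two chairs.
K = exp(ΔG/RT) with R = 1.987×10⁻³ kcal mol⁻¹ K⁻¹ and T = 400 K gives K ≈ 14.6.
Fraction in the lower-energy chair = K/(K+1) = 93.6%.

93.6%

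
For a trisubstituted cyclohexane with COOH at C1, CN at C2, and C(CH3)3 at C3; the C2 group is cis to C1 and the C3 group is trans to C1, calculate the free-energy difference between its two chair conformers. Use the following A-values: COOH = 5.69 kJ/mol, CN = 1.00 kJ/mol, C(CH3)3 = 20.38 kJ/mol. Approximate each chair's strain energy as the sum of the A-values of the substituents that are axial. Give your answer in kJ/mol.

15.69 kJ/mol

Chair I (carboxyl axial, cyano equatorial, tert-butyl equatorial): E = 5.69 kJ/mol.
Chair II (carboxyl equatorial, cyano axial, tert-butyl axial): E = 21.38 kJ/mol.
ΔE = 21.38 − 5.69 = 15.69 kJ/mol; chair I is more stable.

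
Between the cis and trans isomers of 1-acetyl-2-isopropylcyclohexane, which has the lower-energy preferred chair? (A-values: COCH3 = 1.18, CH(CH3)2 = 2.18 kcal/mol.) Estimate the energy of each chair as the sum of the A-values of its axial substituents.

trans

At 1,2 positions (parity opposite): cis → (a,e or e,a); trans → (e,e or a,a).
Best chair for cis: E = 1.18 kcal/mol; best chair for trans: E = 0.00 kcal/mol.
The trans isomer is lower by 1.18 kcal/mol.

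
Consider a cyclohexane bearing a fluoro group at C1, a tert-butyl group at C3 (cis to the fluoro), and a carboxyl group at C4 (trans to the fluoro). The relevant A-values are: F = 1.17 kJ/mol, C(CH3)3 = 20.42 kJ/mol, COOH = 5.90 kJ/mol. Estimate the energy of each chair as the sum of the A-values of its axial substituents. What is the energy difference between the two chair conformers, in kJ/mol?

27.49 kJ/mol

Chair I (fluoro axial, tert-butyl axial, carboxyl axial): E = 27.49 kJ/mol.
Chair II (fluoro equatorial, tert-butyl equatorial, carboxyl equatorial): E = 0.00 kJ/mol.
ΔE = 27.49 − 0.00 = 27.49 kJ/mol; chair II is more stable.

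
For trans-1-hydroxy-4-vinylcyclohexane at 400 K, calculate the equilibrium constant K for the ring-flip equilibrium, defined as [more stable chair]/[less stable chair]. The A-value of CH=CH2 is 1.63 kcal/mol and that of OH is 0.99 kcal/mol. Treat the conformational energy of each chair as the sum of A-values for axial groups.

C1 and C4 have opposite parity, so for the trans isomer the two substituents are e,e in one chair and a,a in the other.
Chair I (vinyl axial, hydroxyl axial): E = 2.62 kcal/mol; chair II (vinyl equatorial, hydroxyl equatorial): E = 0.00 kcal/mol.
ΔG = 2.62 kcal/mol between the two chairs.
K = exp(ΔG/RT) with R = 1.987×10⁻³ kcal mol⁻¹ K⁻¹ and T = 400 K gives K ≈ 27.

K ≈ 27.0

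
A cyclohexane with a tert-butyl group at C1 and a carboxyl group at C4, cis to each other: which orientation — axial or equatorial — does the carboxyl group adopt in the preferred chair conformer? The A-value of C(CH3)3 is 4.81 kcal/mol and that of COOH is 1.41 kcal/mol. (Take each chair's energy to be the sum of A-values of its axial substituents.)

axial

C1 and C4 have opposite parity, so for the cis isomer the two substituents are one axial and one equatorial in each chair.
Chair I (tert-butyl axial, carboxyl equatorial): E = 4.81 kcal/mol.
Chair II (tert-butyl equatorial, carboxyl axial): E = 1.41 kcal/mol.
Chair II is the more stable (lower-energy) conformer, and in that chair the carboxyl group is axial.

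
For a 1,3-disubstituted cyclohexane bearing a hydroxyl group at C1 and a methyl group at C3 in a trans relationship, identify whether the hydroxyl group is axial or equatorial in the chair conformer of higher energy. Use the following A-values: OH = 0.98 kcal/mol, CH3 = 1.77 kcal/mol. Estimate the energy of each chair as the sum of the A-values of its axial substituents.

C1 and C3 have the same parity, so for the trans isomer the two substituents are one axial and one equatorial in each chair.
Chair I (hydroxyl axial, methyl equatorial): E = 0.98 kcal/mol.
Chair II (hydroxyl equatorial, methyl axial): E = 1.77 kcal/mol.
Chair II is the less stable (higher-energy) conformer, and in that chair the hydroxyl group is equatorial.

equatorial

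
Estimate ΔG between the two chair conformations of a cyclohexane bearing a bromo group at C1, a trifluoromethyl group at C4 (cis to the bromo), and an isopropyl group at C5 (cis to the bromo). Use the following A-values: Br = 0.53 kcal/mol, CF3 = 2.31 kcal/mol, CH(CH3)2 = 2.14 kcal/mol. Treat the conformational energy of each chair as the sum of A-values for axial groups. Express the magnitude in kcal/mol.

Chair I (bromo axial, trifluoromethyl equatorial, isopropyl axial): E = 2.67 kcal/mol.
Chair II (bromo equatorial, trifluoromethyl axial, isopropyl equatorial): E = 2.31 kcal/mol.
ΔE = 2.67 − 2.31 = 0.36 kcal/mol; chair II is more stable.

0.36 kcal/mol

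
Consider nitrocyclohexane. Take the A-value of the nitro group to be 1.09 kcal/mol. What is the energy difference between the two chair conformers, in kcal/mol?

1.09 kcal/mol

A monosubstituted cyclohexane has one chair with the nitro group axial (E = A = 1.09 kcal/mol) and one with it equatorial (E = 0).
ΔE = 1.09 − 0 = 1.09 kcal/mol.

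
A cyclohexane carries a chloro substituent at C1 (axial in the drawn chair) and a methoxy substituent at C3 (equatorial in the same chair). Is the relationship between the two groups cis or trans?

trans

C1 and C3 have the same parity, so their axial bonds point in the same direction.
With same-parity carbons, two substituents on the same face are both axial or both equatorial; opposite faces give one of each.
Here the groups are axial/equatorial → opposite face → trans.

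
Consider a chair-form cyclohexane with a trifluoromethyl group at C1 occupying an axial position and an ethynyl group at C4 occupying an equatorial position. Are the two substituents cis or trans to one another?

cis

C1 and C4 have opposite parity, so their axial bonds point in opposite directions.
With opposite-parity carbons, two substituents on the same face are one axial and one equatorial; opposite faces give both axial or both equatorial.
Here the groups are axial/equatorial → same face → cis.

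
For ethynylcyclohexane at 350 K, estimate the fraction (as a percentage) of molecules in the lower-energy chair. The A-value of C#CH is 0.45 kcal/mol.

One chair has the ethynyl group axial (E = 0.45 kcal/mol) and the other has it equatorial (E = 0).
ΔG = 0.45 kcal/mol between the two chairs.
K = exp(ΔG/RT) with R = 1.987×10⁻³ kcal mol⁻¹ K⁻¹ and T = 350 K gives K ≈ 1.91.
Fraction in the lower-energy chair = K/(K+1) = 65.6%.

65.6%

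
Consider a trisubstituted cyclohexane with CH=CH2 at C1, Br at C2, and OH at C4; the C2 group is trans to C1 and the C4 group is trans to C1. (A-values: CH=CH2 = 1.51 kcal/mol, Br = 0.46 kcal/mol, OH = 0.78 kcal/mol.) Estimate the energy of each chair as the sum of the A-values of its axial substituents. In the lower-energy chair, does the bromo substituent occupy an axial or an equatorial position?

Chair I (vinyl axial, bromo axial, hydroxyl axial): E = 2.75 kcal/mol.
Chair II (vinyl equatorial, bromo equatorial, hydroxyl equatorial): E = 0.00 kcal/mol.
Chair II is the more stable (lower-energy) conformer, and in that chair the bromo group is equatorial.

equatorial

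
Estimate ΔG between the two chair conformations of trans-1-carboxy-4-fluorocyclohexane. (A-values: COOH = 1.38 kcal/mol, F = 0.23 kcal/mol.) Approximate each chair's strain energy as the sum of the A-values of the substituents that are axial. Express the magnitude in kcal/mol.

1.61 kcal/mol

C1 and C4 have opposite parity, so for the trans isomer the two substituents are e,e in one chair and a,a in the other.
Chair I (carboxyl axial, fluoro axial): E = 1.61 kcal/mol.
Chair II (carboxyl equatorial, fluoro equatorial): E = 0.00 kcal/mol.
ΔE = 1.61 − 0.00 = 1.61 kcal/mol; chair II is more stable.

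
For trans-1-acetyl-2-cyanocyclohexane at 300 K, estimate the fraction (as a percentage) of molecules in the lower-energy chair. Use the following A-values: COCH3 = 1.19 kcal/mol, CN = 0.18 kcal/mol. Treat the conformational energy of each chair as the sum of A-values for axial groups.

C1 and C2 have opposite parity, so for the trans isomer the two substituents are e,e in one chair and a,a in the other.
Chair I (acetyl axial, cyano axial): E = 1.37 kcal/mol; chair II (acetyl equatorial, cyano equatorial): E = 0.00 kcal/mol.
ΔG = 1.37 kcal/mol between the two chairs.
K = exp(ΔG/RT) with R = 1.987×10⁻³ kcal mol⁻¹ K⁻¹ and T = 300 K gives K ≈ 9.96.
Fraction in the lower-energy chair = K/(K+1) = 90.9%.

90.9%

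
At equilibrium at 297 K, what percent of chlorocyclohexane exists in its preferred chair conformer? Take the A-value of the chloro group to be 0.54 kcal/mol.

One chair has the chloro group axial (E = 0.54 kcal/mol) and the other has it equatorial (E = 0).
ΔG = 0.54 kcal/mol between the two chairs.
K = exp(ΔG/RT) with R = 1.987×10⁻³ kcal mol⁻¹ K⁻¹ and T = 297 K gives K ≈ 2.5.
Fraction in the lower-energy chair = K/(K+1) = 71.4%.

71.4%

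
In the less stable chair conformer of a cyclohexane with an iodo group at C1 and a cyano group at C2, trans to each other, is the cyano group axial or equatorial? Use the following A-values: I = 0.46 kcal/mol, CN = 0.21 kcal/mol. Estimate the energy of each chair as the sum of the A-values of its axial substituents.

axial

C1 and C2 have opposite parity, so for the trans isomer the two substituents are e,e in one chair and a,a in the other.
Chair I (iodo axial, cyano axial): E = 0.67 kcal/mol.
Chair II (iodo equatorial, cyano equatorial): E = 0.00 kcal/mol.
Chair I is the less stable (higher-energy) conformer, and in that chair the cyano group is axial.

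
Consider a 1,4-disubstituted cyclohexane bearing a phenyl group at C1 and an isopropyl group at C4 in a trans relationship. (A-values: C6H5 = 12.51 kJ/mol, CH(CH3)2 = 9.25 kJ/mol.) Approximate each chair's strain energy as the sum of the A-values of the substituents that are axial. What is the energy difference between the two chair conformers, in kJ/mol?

21.76 kJ/mol

C1 and C4 have opposite parity, so for the trans isomer the two substituents are e,e in one chair and a,a in the other.
Chair I (phenyl axial, isopropyl axial): E = 21.76 kJ/mol.
Chair II (phenyl equatorial, isopropyl equatorial): E = 0.00 kJ/mol.
ΔE = 21.76 − 0.00 = 21.76 kJ/mol; chair II is more stable.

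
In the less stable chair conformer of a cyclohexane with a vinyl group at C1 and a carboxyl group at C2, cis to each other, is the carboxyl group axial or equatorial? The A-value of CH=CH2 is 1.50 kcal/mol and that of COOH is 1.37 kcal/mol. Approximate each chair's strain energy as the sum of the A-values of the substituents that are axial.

C1 and C2 have opposite parity, so for the cis isomer the two substituents are one axial and one equatorial in each chair.
Chair I (vinyl axial, carboxyl equatorial): E = 1.50 kcal/mol.
Chair II (vinyl equatorial, carboxyl axial): E = 1.37 kcal/mol.
Chair I is the less stable (higher-energy) conformer, and in that chair the carboxyl group is equatorial.

equatorial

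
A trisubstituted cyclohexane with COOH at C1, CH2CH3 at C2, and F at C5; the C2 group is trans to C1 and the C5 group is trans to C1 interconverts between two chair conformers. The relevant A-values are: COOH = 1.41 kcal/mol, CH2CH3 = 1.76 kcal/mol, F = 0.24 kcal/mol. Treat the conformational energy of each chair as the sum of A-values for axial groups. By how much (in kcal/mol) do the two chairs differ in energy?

Chair I (carboxyl axial, ethyl axial, fluoro equatorial): E = 3.17 kcal/mol.
Chair II (carboxyl equatorial, ethyl equatorial, fluoro axial): E = 0.24 kcal/mol.
ΔE = 3.17 − 0.24 = 2.93 kcal/mol; chair II is more stable.

2.93 kcal/mol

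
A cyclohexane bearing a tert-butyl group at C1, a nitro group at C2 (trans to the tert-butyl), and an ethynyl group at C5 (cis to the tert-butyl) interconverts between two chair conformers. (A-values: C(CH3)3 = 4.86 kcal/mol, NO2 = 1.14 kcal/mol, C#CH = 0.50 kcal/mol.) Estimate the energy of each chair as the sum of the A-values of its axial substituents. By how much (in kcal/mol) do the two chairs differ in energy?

6.50 kcal/mol

Chair I (tert-butyl axial, nitro axial, ethynyl axial): E = 6.50 kcal/mol.
Chair II (tert-butyl equatorial, nitro equatorial, ethynyl equatorial): E = 0.00 kcal/mol.
ΔE = 6.50 − 0.00 = 6.50 kcal/mol; chair II is more stable.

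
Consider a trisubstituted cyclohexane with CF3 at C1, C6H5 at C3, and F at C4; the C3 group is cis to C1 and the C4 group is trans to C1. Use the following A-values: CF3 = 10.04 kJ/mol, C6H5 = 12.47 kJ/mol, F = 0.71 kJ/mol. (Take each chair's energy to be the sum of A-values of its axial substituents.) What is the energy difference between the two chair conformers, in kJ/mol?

Chair I (trifluoromethyl axial, phenyl axial, fluoro axial): E = 23.22 kJ/mol.
Chair II (trifluoromethyl equatorial, phenyl equatorial, fluoro equatorial): E = 0.00 kJ/mol.
ΔE = 23.22 − 0.00 = 23.22 kJ/mol; chair II is more stable.

23.22 kJ/mol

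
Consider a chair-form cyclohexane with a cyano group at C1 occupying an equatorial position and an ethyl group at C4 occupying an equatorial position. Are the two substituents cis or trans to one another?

trans

C1 and C4 have opposite parity, so their axial bonds point in opposite directions.
With opposite-parity carbons, two substituents on the same face are one axial and one equatorial; opposite faces give both axial or both equatorial.
Here the groups are equatorial/equatorial → opposite face → trans.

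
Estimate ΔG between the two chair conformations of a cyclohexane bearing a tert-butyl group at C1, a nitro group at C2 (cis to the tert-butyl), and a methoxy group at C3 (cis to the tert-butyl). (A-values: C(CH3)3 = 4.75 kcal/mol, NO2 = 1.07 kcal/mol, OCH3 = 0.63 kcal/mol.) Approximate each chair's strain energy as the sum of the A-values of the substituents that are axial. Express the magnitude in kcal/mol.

Chair I (tert-butyl axial, nitro equatorial, methoxy axial): E = 5.38 kcal/mol.
Chair II (tert-butyl equatorial, nitro axial, methoxy equatorial): E = 1.07 kcal/mol.
ΔE = 5.38 − 1.07 = 4.31 kcal/mol; chair II is more stable.

4.31 kcal/mol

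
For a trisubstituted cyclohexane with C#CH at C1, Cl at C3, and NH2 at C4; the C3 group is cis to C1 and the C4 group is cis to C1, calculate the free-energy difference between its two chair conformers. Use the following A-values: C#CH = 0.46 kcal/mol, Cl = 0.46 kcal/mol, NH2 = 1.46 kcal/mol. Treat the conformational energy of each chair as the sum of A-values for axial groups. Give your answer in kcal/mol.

0.54 kcal/mol

Chair I (ethynyl axial, chloro axial, amino equatorial): E = 0.92 kcal/mol.
Chair II (ethynyl equatorial, chloro equatorial, amino axial): E = 1.46 kcal/mol.
ΔE = 1.46 − 0.92 = 0.54 kcal/mol; chair I is more stable.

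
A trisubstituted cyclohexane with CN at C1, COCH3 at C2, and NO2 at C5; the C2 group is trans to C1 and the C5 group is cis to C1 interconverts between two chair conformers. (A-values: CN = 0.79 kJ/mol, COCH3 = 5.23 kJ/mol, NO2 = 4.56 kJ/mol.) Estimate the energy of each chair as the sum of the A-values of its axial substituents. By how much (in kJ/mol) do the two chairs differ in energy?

Chair I (cyano axial, acetyl axial, nitro axial): E = 10.58 kJ/mol.
Chair II (cyano equatorial, acetyl equatorial, nitro equatorial): E = 0.00 kJ/mol.
ΔE = 10.58 − 0.00 = 10.58 kJ/mol; chair II is more stable.

10.58 kJ/mol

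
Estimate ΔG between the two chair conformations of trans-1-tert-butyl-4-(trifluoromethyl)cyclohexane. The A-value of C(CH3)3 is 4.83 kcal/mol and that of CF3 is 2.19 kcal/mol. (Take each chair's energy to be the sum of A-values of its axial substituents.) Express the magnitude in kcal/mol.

7.02 kcal/mol

C1 and C4 have opposite parity, so for the trans isomer the two substituents are e,e in one chair and a,a in the other.
Chair I (tert-butyl axial, trifluoromethyl axial): E = 7.02 kcal/mol.
Chair II (tert-butyl equatorial, trifluoromethyl equatorial): E = 0.00 kcal/mol.
ΔE = 7.02 − 0.00 = 7.02 kcal/mol; chair II is more stable.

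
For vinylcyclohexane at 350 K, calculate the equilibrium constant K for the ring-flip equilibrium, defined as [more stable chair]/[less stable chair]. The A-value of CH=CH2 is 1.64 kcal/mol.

One chair has the vinyl group axial (E = 1.64 kcal/mol) and the other has it equatorial (E = 0).
ΔG = 1.64 kcal/mol between the two chairs.
K = exp(ΔG/RT) with R = 1.987×10⁻³ kcal mol⁻¹ K⁻¹ and T = 350 K gives K ≈ 10.6.

K ≈ 10.6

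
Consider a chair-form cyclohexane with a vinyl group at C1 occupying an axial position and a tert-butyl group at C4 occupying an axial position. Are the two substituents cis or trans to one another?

C1 and C4 have opposite parity, so their axial bonds point in opposite directions.
With opposite-parity carbons, two substituents on the same face are one axial and one equatorial; opposite faces give both axial or both equatorial.
Here the groups are axial/axial → opposite face → trans.

trans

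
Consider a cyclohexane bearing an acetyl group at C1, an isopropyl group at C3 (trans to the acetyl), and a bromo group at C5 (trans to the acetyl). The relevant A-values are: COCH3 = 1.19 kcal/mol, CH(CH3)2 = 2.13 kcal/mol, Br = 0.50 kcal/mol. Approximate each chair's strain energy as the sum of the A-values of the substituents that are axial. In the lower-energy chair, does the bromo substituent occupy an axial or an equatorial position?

Chair I (acetyl axial, isopropyl equatorial, bromo equatorial): E = 1.19 kcal/mol.
Chair II (acetyl equatorial, isopropyl axial, bromo axial): E = 2.63 kcal/mol.
Chair I is the more stable (lower-energy) conformer, and in that chair the bromo group is equatorial.

equatorial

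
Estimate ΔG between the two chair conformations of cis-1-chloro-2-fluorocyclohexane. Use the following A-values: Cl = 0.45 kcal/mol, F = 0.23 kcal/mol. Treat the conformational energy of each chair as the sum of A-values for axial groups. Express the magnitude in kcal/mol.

0.22 kcal/mol

C1 and C2 have opposite parity, so for the cis isomer the two substituents are one axial and one equatorial in each chair.
Chair I (chloro axial, fluoro equatorial): E = 0.45 kcal/mol.
Chair II (chloro equatorial, fluoro axial): E = 0.23 kcal/mol.
ΔE = 0.45 − 0.23 = 0.22 kcal/mol; chair II is more stable.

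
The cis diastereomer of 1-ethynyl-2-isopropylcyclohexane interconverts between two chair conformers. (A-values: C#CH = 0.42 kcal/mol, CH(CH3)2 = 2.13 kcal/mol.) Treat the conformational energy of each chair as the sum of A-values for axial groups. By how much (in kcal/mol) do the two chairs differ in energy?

C1 and C2 have opposite parity, so for the cis isomer the two substituents are one axial and one equatorial in each chair.
Chair I (ethynyl axial, isopropyl equatorial): E = 0.42 kcal/mol.
Chair II (ethynyl equatorial, isopropyl axial): E = 2.13 kcal/mol.
ΔE = 2.13 − 0.42 = 1.71 kcal/mol; chair I is more stable.

1.71 kcal/mol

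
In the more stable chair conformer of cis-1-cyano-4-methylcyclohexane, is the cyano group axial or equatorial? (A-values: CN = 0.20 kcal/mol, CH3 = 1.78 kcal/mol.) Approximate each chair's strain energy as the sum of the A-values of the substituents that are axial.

C1 and C4 have opposite parity, so for the cis isomer the two substituents are one axial and one equatorial in each chair.
Chair I (cyano axial, methyl equatorial): E = 0.20 kcal/mol.
Chair II (cyano equatorial, methyl axial): E = 1.78 kcal/mol.
Chair I is the more stable (lower-energy) conformer, and in that chair the cyano group is axial.

axial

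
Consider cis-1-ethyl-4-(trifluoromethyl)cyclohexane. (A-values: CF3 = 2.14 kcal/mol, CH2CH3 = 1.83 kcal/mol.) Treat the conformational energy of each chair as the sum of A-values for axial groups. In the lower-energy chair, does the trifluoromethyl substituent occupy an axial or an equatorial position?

C1 and C4 have opposite parity, so for the cis isomer the two substituents are one axial and one equatorial in each chair.
Chair I (trifluoromethyl axial, ethyl equatorial): E = 2.14 kcal/mol.
Chair II (trifluoromethyl equatorial, ethyl axial): E = 1.83 kcal/mol.
Chair II is the more stable (lower-energy) conformer, and in that chair the trifluoromethyl group is equatorial.

equatorial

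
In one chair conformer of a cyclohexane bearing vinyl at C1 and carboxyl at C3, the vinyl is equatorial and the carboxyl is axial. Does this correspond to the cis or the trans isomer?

C1 and C3 have the same parity, so their axial bonds point in the same direction.
With same-parity carbons, two substituents on the same face are both axial or both equatorial; opposite faces give one of each.
Here the groups are equatorial/axial → opposite face → trans.

trans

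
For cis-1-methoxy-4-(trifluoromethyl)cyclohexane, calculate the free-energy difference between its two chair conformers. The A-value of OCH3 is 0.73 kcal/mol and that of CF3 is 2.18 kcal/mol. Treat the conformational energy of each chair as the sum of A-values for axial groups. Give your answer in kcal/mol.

C1 and C4 have opposite parity, so for the cis isomer the two substituents are one axial and one equatorial in each chair.
Chair I (methoxy axial, trifluoromethyl equatorial): E = 0.73 kcal/mol.
Chair II (methoxy equatorial, trifluoromethyl axial): E = 2.18 kcal/mol.
ΔE = 2.18 − 0.73 = 1.45 kcal/mol; chair I is more stable.

1.45 kcal/mol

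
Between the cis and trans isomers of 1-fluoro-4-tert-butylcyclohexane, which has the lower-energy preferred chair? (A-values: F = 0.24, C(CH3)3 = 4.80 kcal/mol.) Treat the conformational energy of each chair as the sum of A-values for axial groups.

trans

At 1,4 positions (parity opposite): cis → (a,e or e,a); trans → (e,e or a,a).
Best chair for cis: E = 0.24 kcal/mol; best chair for trans: E = 0.00 kcal/mol.
The trans isomer is lower by 0.24 kcal/mol.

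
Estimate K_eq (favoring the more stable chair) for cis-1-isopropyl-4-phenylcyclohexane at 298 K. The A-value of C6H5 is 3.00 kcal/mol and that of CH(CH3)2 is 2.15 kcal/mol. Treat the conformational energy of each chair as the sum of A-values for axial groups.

K ≈ 4.20

C1 and C4 have opposite parity, so for the cis isomer the two substituents are one axial and one equatorial in each chair.
Chair I (phenyl axial, isopropyl equatorial): E = 3.00 kcal/mol; chair II (phenyl equatorial, isopropyl axial): E = 2.15 kcal/mol.
ΔG = 0.85 kcal/mol between the two chairs.
K = exp(ΔG/RT) with R = 1.987×10⁻³ kcal mol⁻¹ K⁻¹ and T = 298 K gives K ≈ 4.2.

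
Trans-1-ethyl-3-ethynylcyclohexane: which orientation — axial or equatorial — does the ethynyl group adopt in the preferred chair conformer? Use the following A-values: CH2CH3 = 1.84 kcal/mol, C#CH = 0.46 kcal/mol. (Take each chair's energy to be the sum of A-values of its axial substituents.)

C1 and C3 have the same parity, so for the trans isomer the two substituents are one axial and one equatorial in each chair.
Chair I (ethyl axial, ethynyl equatorial): E = 1.84 kcal/mol.
Chair II (ethyl equatorial, ethynyl axial): E = 0.46 kcal/mol.
Chair II is the more stable (lower-energy) conformer, and in that chair the ethynyl group is axial.

axial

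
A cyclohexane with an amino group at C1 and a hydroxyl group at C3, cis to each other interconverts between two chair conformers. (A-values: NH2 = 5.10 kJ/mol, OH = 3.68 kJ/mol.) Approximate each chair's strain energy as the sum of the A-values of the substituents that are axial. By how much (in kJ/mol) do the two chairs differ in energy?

C1 and C3 have the same parity, so for the cis isomer the two substituents are e,e in one chair and a,a in the other.
Chair I (amino axial, hydroxyl axial): E = 8.78 kJ/mol.
Chair II (amino equatorial, hydroxyl equatorial): E = 0.00 kJ/mol.
ΔE = 8.78 − 0.00 = 8.78 kJ/mol; chair II is more stable.

8.78 kJ/mol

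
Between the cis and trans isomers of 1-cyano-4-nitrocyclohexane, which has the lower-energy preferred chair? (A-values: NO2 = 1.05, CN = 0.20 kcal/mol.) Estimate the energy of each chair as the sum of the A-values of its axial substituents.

At 1,4 positions (parity opposite): cis → (a,e or e,a); trans → (e,e or a,a).
Best chair for cis: E = 0.20 kcal/mol; best chair for trans: E = 0.00 kcal/mol.
The trans isomer is lower by 0.20 kcal/mol.

trans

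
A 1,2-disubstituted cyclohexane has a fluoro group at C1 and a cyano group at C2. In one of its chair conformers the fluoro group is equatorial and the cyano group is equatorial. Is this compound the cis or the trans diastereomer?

trans

C1 and C2 have opposite parity, so their axial bonds point in opposite directions.
With opposite-parity carbons, two substituents on the same face are one axial and one equatorial; opposite faces give both axial or both equatorial.
Here the groups are equatorial/equatorial → opposite face → trans.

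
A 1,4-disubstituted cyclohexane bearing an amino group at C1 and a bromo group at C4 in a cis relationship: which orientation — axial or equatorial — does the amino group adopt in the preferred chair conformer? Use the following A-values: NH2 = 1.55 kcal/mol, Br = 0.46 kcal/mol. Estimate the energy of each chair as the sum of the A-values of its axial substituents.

equatorial

C1 and C4 have opposite parity, so for the cis isomer the two substituents are one axial and one equatorial in each chair.
Chair I (amino axial, bromo equatorial): E = 1.55 kcal/mol.
Chair II (amino equatorial, bromo axial): E = 0.46 kcal/mol.
Chair II is the more stable (lower-energy) conformer, and in that chair the amino group is equatorial.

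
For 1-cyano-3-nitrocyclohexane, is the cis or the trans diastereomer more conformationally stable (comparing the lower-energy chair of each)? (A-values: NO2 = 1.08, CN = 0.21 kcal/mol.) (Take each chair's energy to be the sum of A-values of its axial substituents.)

At 1,3 positions (parity same): cis → (e,e or a,a); trans → (a,e or e,a).
Best chair for cis: E = 0.00 kcal/mol; best chair for trans: E = 0.21 kcal/mol.
The cis isomer is lower by 0.21 kcal/mol.

cis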